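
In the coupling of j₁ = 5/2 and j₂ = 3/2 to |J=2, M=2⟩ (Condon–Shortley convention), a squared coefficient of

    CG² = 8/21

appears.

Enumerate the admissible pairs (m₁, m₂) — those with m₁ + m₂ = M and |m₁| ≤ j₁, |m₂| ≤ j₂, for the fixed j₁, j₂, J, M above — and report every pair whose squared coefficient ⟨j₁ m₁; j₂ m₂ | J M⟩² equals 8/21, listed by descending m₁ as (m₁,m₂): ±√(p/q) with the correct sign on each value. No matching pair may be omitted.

Admissible pairs with m₁+m₂ = M = 2: (1/2,3/2), (3/2,1/2), (5/2,-1/2)
  (m₁,m₂)=(5/2,-1/2): CG² = 10/21, CG = +√(10/21)
  (m₁,m₂)=(3/2,1/2): CG² = 8/21, CG = −√(8/21)   ← matches the target
  (m₁,m₂)=(1/2,3/2): CG² = 1/7, CG = +√(1/7)
Pairs with CG² = 8/21: (3/2,1/2): −√(8/21)

(3/2,1/2): −√(8/21)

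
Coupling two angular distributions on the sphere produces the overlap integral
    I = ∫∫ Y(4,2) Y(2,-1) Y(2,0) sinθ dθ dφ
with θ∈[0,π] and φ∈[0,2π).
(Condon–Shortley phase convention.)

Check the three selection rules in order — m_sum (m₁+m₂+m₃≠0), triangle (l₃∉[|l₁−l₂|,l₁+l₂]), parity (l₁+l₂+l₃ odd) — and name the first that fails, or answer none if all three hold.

m_sum

m₁+m₂+m₃ = 2 − 1 + 0 = 1  ✗
triangle: |4−2|=2 ≤ l₃=2 ≤ 4+2=6
parity: l₁+l₂+l₃ = 8 is even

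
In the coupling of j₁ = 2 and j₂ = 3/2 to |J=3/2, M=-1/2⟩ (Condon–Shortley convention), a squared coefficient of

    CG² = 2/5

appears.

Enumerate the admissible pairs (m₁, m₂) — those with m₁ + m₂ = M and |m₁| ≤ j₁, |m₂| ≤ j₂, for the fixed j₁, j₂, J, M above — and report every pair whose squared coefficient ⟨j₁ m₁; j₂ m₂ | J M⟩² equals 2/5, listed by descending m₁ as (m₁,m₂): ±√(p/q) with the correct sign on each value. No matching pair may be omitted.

(1,-3/2): +√(2/5); (-2,3/2): +√(2/5)

Admissible pairs with m₁+m₂ = M = -1/2: (-2,3/2), (-1,1/2), (0,-1/2), (1,-3/2)
  (m₁,m₂)=(1,-3/2): CG² = 2/5, CG = +√(2/5)   ← matches the target
  (m₁,m₂)=(0,-1/2): CG² = 1/5, CG = −√(1/5)
  (m₁,m₂)=(-1,1/2): CG² = 0/1, CG = 0
  (m₁,m₂)=(-2,3/2): CG² = 2/5, CG = +√(2/5)   ← matches the target
Pairs with CG² = 2/5: (1,-3/2): +√(2/5); (-2,3/2): +√(2/5)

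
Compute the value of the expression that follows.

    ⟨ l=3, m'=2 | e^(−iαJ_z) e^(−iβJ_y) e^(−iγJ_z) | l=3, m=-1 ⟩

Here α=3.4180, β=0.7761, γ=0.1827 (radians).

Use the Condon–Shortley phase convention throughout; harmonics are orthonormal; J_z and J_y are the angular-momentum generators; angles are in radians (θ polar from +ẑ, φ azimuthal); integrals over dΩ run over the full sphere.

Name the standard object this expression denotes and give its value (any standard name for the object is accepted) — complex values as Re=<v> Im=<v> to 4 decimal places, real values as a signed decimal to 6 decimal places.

This is a Wigner D-matrix element — the rotation-matrix element ⟨l m'| R(α,β,γ) |l m⟩ in the angular-momentum basis.
Split into d^3_{2,-1}(β=0.7761) × two z-phases.
With c≡cos(β/2)=0.925649 and s≡sin(β/2)=0.378384, N=[120·1·2·24]^{1/2}=75.894664
k∈{0,1} keeps every argument non-negative
  k=0: (−1)^3·75.8947/(12)·0.9256^3·0.3784^3 = -0.271749
  k=1: (−1)^4·75.8947/(24)·0.9256^1·0.3784^5 = +0.022704
d^3_{2,-1}(0.7761) = -0.271749 +0.022704 = -0.249044
Phases: e^{-i·(2)·3.4180}=+0.851050-0.525085i, e^{-i·(-1)·0.1827}=+0.983357+0.181685i ⇒ D=-0.232180+0.090085i

Wigner D-matrix element, Re=-0.2322 Im=0.0901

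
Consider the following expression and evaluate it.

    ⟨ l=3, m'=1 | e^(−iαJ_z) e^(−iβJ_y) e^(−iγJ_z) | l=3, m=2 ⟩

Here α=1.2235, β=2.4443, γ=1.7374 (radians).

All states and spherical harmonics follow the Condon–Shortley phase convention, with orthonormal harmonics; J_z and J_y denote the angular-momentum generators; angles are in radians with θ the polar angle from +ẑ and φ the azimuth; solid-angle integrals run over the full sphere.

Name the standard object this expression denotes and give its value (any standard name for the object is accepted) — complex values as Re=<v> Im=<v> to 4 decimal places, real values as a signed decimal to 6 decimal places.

This is a Wigner D-matrix element — the rotation-matrix element ⟨l m'| R(α,β,γ) |l m⟩ in the angular-momentum basis.
First d^3_{1,2}(β=2.4443), then the phase factors e^{-i(1)α} and e^{-i(2)γ}:
c=cos(2.444300/2)=0.341626, s=sin(2.444300/2)=0.939836; N=√[24·2·120·1]=75.894664
The bounds max(0,m−m')=1 and min(l+m,l−m')=2 give 2 terms
  k=1: (−1)^0·75.8947/(24)·0.3416^5·0.9398^1 = +0.013829
  k=2: (−1)^1·75.8947/(12)·0.3416^3·0.9398^3 = -0.209333
d^3_{1,2}(2.4443) = +0.013829 -0.209333 = -0.195504
Phases: e^{-i·(1)·1.2235}=+0.340357-0.940296i, e^{-i·(2)·1.7374}=-0.944998+0.327076i ⇒ D=+0.002754-0.195485i

Wigner D-matrix element, Re=0.0028 Im=-0.1955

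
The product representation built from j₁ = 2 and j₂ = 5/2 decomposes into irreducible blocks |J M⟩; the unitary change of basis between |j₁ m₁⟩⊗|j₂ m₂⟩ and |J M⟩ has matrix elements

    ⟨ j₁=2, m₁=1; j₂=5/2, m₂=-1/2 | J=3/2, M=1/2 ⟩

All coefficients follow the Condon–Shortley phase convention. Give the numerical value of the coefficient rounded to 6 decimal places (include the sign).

-0.487950

triangle: 3!*1!*2!/7! = 12/5040
(j±m)!: 3!*1!*2!*3!*2!*1! = 144
prefactor² = (2J+1)*Δ*N² = 48/35
  k=0: +1/(0!*3!*1!*2!*0!*0!) = 1/12
  k=1: −1/(1!*2!*0!*1!*1!*1!) = -1/2
Σ = -5/12  ⇒  CG² = 48/35*(-5/12)² = 5/21
CG = −√(5/21) = -0.487950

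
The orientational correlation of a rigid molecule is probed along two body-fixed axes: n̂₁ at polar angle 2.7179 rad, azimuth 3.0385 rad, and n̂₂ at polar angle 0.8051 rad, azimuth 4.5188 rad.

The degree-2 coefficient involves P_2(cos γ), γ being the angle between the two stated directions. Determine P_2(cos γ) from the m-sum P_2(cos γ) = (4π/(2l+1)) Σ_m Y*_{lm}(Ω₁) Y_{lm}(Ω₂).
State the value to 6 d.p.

Addition theorem: P_2(cos γ) = (4π/5) Σ_m Y*_{lm}(Ω₁) Y_{lm}(Ω₂), m = −2…2:
  [-2]  conj(Y_{2,-2})(Ω₁) = (0.063908, -0.013367) ; Y_{2,-2}(Ω₂) = (-0.185886, -0.075797) ; Δ = (-0.012893, -0.002359)
  [-1]  conj(Y_{2,-1})(Ω₁) = (0.287995, -0.029796) ; Y_{2,-1}(Ω₂) = (-0.074255, 0.378764) ; Δ = (-0.010099, 0.111295)
  [+0]  conj(Y_{2,0})(Ω₁) = (0.470854, -0.000000) ; Y_{2,0}(Ω₂) = (0.139059, 0.000000) ; Δ = (0.065477, 0.000000)
  [+1]  conj(Y_{2,1})(Ω₁) = (-0.287995, -0.029796) ; Y_{2,1}(Ω₂) = (0.074255, 0.378764) ; Δ = (-0.010099, -0.111295)
  [+2]  conj(Y_{2,2})(Ω₁) = (0.063908, 0.013367) ; Y_{2,2}(Ω₂) = (-0.185886, 0.075797) ; Δ = (-0.012893, 0.002359)
Σ over m = (0.019492, -0.000000); ×(4π/5) → (0.048990, -0.000000). Real part: 0.048990

0.048990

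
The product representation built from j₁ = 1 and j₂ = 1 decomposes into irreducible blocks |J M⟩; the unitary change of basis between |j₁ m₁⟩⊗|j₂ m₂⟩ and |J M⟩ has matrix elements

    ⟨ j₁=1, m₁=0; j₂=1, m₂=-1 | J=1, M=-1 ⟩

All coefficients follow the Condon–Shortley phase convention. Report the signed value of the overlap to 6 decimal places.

√[3·1!1!1!/4! · 1!1!0!2!0!2!] = √(1/2)
  +(−1)^0/∏(0,1,1,0,0,1)! = 1  (running 1)
⟨..|..⟩ = √(1/2)·(1) = +0.707107

+0.707107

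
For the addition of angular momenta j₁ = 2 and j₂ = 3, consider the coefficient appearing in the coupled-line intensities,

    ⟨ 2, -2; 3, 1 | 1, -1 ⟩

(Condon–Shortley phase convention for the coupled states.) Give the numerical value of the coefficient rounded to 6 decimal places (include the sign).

+√(1/35) ≈ +0.169031

triangle: 4!*0!*2!/7! = 48/5040
(j±m)!: 0!*4!*4!*2!*0!*2! = 2304
prefactor² = (2J+1)*Δ*N² = 2304/35
  k=4: +1/(4!*0!*0!*0!*0!*2!) = 1/48
Σ = 1/48  ⇒  CG² = 2304/35*(1/48)² = 1/35
CG = +√(1/35) = +0.169031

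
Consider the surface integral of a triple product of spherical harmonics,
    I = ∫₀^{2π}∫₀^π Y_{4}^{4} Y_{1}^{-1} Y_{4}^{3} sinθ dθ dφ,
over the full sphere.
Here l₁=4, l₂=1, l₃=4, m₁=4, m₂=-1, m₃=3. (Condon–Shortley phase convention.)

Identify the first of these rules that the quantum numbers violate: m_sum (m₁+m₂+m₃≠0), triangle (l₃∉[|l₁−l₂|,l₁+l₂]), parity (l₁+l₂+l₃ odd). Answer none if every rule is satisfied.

m_sum

azimuthal sum: 4 − 1 + 3 = 6  ✗
3 ≤ 4 ≤ 5 (triangle on l)
L = 4 + 1 + 4 = 9 (odd)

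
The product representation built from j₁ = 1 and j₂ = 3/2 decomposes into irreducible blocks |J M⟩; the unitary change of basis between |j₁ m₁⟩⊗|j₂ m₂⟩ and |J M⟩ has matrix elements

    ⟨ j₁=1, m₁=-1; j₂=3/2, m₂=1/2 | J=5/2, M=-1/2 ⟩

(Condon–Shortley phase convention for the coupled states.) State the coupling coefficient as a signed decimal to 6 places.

+0.547723  (= +√(3/10))

√[6·0!2!3!/6! · 0!2!2!1!2!3!] = √(24/5)
  +(−1)^0/∏(0,0,2,2,0,1)! = 1/4  (running 1/4)
⟨..|..⟩ = √(24/5)·(1/4) = +0.547723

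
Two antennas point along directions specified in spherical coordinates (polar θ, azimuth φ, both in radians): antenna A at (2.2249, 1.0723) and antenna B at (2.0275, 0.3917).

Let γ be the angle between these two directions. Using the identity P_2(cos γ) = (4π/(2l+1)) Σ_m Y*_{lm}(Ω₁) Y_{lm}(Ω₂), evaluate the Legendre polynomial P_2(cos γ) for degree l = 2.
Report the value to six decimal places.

0.513243

Expand P_2 via completeness: Σ_{m} conj(Y_{2,m}) at Ω₁ times Y_{2,m} at Ω₂ —
  [-2]  conj(Y_{2,-2})(Ω₁) = -0.132055+0.204310i ; Y_{2,-2}(Ω₂) = +0.220458-0.219579i ; Δ = +0.015749+0.074038i
  [-1]  conj(Y_{2,-1})(Ω₁) = -0.178349-0.327636i ; Y_{2,-1}(Ω₂) = -0.282612+0.116731i ; Δ = +0.088649+0.071775i
  [+0]  conj(Y_{2,0})(Ω₁) = +0.034891-0.000000i ; Y_{2,0}(Ω₂) = -0.131385+0.000000i ; Δ = -0.004584+0.000000i
  [+1]  conj(Y_{2,1})(Ω₁) = +0.178349-0.327636i ; Y_{2,1}(Ω₂) = +0.282612+0.116731i ; Δ = +0.088649-0.071775i
  [+2]  conj(Y_{2,2})(Ω₁) = -0.132055-0.204310i ; Y_{2,2}(Ω₂) = +0.220458+0.219579i ; Δ = +0.015749-0.074038i
Accumulated sum +0.204213+0.000000i; after 4π/(2l+1) scaling, +0.513243+0.000000i ⇒ P_2 = 0.513243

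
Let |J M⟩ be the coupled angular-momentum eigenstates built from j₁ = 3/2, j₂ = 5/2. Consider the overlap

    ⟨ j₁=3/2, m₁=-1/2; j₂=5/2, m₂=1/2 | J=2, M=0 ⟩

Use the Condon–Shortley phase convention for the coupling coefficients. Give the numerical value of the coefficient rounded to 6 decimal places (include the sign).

√[5·2!1!3!/7! · 1!2!3!2!2!2!] = √(8/7)
  +(−1)^1/∏(1,1,1,2,0,1)! = -1/2  (running -1/2)
  +(−1)^2/∏(2,0,0,1,1,2)! = 1/4  (running -1/4)
⟨..|..⟩ = √(8/7)·(-1/4) = -0.267261

-0.267261  (= −√(1/14))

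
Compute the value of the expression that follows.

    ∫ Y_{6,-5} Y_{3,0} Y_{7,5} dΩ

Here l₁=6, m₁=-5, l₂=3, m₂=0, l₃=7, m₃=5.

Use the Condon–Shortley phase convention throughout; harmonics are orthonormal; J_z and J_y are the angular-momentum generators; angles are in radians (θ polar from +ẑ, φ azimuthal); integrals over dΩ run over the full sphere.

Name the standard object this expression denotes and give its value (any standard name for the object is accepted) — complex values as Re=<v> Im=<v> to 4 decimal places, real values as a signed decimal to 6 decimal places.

Gaunt coefficient, +0.161723

This is a Gaunt coefficient — the integral of a triple product of spherical harmonics over the sphere.
m-sum 0 ✓  L=16 even ✓  3≤7≤9 ✓
Π(2lᵢ+1) = 13×7×15 = 1365
triangle coeff Δ(6,3,7) = 1/2042040
Σ_t [0,2]: t=0:+1/207360 t=1:−1/57600 t=2:+1/207360 = -1/129600
(3j)²=168/12155 [(6 3 7; 0 0 0)], sign=+1
Σ_t [1,2]: t=1:−1/14515200 t=2:+1/4354560 = 1/6220800
(3j)²=77/4420 [(6 3 7; -5 0 5)], sign=+1
⇒ 4πI² = 6174/18785
I = (+1)√(6174/18785/(4π)) = 0.16172337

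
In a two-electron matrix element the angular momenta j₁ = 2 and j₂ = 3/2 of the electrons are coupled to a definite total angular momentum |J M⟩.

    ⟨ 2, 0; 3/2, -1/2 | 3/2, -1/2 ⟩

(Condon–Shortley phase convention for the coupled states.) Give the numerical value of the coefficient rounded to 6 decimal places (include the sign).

−√(1/5) ≈ -0.447214

√[4·2!2!1!/6! · 2!2!1!2!1!2!] = √(16/45)
  +(−1)^0/∏(0,2,2,1,0,0)! = 1/4  (running 1/4)
  +(−1)^1/∏(1,1,1,0,1,1)! = -1  (running -3/4)
⟨..|..⟩ = √(16/45)·(-3/4) = -0.447214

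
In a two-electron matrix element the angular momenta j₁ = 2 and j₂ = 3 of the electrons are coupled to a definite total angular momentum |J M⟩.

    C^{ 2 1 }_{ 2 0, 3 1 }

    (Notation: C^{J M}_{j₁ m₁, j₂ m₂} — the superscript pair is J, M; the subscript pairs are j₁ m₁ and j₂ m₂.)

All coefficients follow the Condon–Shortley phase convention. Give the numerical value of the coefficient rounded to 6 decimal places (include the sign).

√[5·3!1!3!/8! · 2!2!4!2!3!1!] = √(36/7)
  +(−1)^1/∏(1,2,1,3,0,0)! = -1/12  (running -1/12)
  +(−1)^2/∏(2,1,0,2,1,1)! = 1/4  (running 1/6)
⟨..|..⟩ = √(36/7)·(1/6) = +0.377964

+0.377964  (= +√(1/7))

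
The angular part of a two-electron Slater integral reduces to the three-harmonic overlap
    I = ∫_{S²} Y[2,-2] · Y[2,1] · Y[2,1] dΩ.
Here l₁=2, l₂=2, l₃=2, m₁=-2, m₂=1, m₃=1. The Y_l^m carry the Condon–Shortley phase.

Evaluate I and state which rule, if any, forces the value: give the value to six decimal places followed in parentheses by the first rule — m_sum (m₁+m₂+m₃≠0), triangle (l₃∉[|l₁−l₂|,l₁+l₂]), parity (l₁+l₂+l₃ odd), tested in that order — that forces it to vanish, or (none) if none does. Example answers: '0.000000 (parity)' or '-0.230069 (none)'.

0.220728 (none)

Checks pass: Σm=0; 6 even; l₃=2∈[0,4].
(2·2+1)(2·2+1)(2·2+1) = 125
Δ: 2! 2! 2! / 7! → 1/630
sum: t=0:+1/8 t=1:−1/1 t=2:+1/8 = -3/4
3j²(2 2 2; 0 0 0) = Δ·Π!·Σ² = 2/35  (sign -1)
sum: t=2:+1/4 = 1/4
3j²(2 2 2; -2 1 1) = Δ·Π!·Σ² = 3/35  (sign -1)
combine: 4πI² = 125·2/35·3/35 = 30/49
take √, sign +1: I = 0.22072812
No selection rule forces the value: the integral is nonzero (none).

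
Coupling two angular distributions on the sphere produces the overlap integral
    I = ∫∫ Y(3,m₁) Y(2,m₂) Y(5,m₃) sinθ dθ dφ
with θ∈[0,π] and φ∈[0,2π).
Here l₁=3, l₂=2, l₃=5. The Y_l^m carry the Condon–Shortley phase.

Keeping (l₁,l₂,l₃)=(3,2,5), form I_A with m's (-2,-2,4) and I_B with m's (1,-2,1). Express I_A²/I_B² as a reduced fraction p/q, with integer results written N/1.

l's match ⇒ only the (l;m) 3-j factors differ between A and B.
A: triangle coeff Δ(3,2,5) = 1/2310; Σ_t [0,0]: t=0:+1/2880 = 1/2880; (3j)²=3/55 [(3 2 5; -2 -2 4)], sign=-1
B: triangle coeff Δ(3,2,5) = 1/2310; Σ_t [0,0]: t=0:+1/1152 = 1/1152; (3j)²=1/154 [(3 2 5; 1 -2 1)], sign=+1
I_A²/I_B² = (3/55)/(1/154) = 42/5

42/5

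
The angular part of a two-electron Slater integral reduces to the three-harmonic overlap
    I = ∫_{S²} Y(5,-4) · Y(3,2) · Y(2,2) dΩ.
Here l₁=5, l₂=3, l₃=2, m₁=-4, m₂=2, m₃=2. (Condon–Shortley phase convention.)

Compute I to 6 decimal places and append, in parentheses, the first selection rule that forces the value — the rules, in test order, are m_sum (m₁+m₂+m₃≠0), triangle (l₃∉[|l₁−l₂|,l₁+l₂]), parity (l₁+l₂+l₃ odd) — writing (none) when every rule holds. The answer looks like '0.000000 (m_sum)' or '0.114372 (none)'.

0.268967 (none)

Rules hold: Σm=0, L=10 even, 2≤2≤8.
N = 11·7·5 = 385
Δ = 6!·4!·0!/11! = 1/2310
Racah Σ t=3..3: t=3:−1/144 = -1/144
⇒ 3j(5 3 2; 0 0 0)² = 10/231, sgn -1
Racah Σ t=5..5: t=5:−1/2880 = -1/2880
⇒ 3j(5 3 2; -4 2 2)² = 3/55, sgn -1
4πI² = N·(3j₀)²·(3jₘ)² = 10/11
I = +1·√(0.909091/4π) = 0.26896683
No selection rule forces the value: the integral is nonzero (none).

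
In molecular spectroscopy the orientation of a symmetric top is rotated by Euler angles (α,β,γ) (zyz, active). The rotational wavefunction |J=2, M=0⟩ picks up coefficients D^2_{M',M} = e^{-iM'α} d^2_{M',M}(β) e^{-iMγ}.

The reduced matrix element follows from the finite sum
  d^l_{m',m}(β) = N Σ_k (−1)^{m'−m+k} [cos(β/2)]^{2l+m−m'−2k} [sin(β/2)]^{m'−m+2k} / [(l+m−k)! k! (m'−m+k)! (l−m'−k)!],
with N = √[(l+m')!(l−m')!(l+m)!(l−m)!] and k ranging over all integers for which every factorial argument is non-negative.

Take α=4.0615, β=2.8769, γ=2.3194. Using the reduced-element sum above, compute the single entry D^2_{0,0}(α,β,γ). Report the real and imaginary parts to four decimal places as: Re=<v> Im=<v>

Re=0.8973 Im=0.0000

D^2_{0,0}(4.0615,2.8769,2.3194) = e^{-i·0·4.0615}·d^2_{0,0}(2.8769)·e^{-i·0·2.3194}. Compute d first:
With c≡cos(β/2)=0.131960 and s≡sin(β/2)=0.991255, N=[2·2·2·2]^{1/2}=4.000000
Admissible k: 0..2 (factorial args all ≥0)
  k=0: (−1)^0·4.0000/(4)·0.1320^4·0.9913^0 = +0.000303
  k=1: (−1)^1·4.0000/(1)·0.1320^2·0.9913^2 = -0.068441
  k=2: (−1)^2·4.0000/(4)·0.1320^0·0.9913^4 = +0.965476
d^2_{0,0}(2.8769) = +0.000303 -0.068441 +0.965476 = +0.897338
Attach z-rotation phases: D = e^{-i(0)(4.0615)}·(+0.897338)·e^{-i(0)(2.3194)} = +0.897338+0.000000i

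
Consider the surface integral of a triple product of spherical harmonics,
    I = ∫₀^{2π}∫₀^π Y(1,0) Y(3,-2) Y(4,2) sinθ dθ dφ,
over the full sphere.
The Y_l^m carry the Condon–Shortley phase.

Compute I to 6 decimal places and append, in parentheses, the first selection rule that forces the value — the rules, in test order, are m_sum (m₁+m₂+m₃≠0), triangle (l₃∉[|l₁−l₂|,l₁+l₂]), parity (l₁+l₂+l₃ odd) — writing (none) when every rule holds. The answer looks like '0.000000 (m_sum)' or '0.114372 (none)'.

0.213244 (none)

Checks pass: Σm=0; 8 even; l₃=4∈[2,4].
(2·1+1)(2·3+1)(2·4+1) = 189
Δ: 0! 2! 6! / 9! → 1/252
sum: t=0:+1/36 = 1/36
3j²(1 3 4; 0 0 0) = Δ·Π!·Σ² = 4/63  (sign +1)
sum: t=0:+1/120 = 1/120
3j²(1 3 4; 0 -2 2) = Δ·Π!·Σ² = 1/21  (sign +1)
combine: 4πI² = 189·4/63·1/21 = 4/7
take √, sign +1: I = 0.21324362
No selection rule forces the value: the integral is nonzero (none).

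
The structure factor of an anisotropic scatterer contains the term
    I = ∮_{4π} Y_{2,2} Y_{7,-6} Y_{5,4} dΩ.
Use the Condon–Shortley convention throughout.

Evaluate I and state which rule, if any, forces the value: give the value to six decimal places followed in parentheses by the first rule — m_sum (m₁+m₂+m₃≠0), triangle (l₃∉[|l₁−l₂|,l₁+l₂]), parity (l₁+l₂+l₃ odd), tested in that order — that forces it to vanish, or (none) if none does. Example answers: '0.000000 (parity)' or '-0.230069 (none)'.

Rules hold: Σm=0, L=14 even, 5≤5≤9.
N = 5·15·11 = 825
Δ = 4!·0!·10!/15! = 1/15015
Racah Σ t=2..2: t=2:+1/57600 = 1/57600
⇒ 3j(2 7 5; 0 0 0)² = 21/715, sgn -1
Racah Σ t=0..0: t=0:+1/8709120 = 1/8709120
⇒ 3j(2 7 5; 2 -6 4)² = 1/21, sgn -1
4πI² = N·(3j₀)²·(3jₘ)² = 15/13
I = +1·√(1.15385/4π) = 0.30301841
No selection rule forces the value: the integral is nonzero (none).

0.303018 (none)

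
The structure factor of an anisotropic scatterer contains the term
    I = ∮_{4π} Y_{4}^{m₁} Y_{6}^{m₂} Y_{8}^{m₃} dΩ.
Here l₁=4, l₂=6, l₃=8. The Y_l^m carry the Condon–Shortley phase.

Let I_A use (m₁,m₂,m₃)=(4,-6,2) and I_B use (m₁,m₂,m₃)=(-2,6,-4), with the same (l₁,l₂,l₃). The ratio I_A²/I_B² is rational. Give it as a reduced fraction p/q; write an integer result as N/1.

14/495

Shared (l₁,l₂,l₃)=(4,6,8): N and (l;000)² cancel in I_A²/I_B².
A: Δ = 2!·6!·10!/19! = 1/23279256; Racah Σ t=0..0: t=0:+1/5225472000 = 1/5225472000; ⇒ 3j(4 6 8; 4 -6 2)² = 1/12597, sgn +1
B: Δ = 2!·6!·10!/19! = 1/23279256; Racah Σ t=2..2: t=2:+1/348364800 = 1/348364800; ⇒ 3j(4 6 8; -2 6 -4)² = 165/58786, sgn +1
I_A²/I_B² = (1/12597)/(165/58786) = 14/495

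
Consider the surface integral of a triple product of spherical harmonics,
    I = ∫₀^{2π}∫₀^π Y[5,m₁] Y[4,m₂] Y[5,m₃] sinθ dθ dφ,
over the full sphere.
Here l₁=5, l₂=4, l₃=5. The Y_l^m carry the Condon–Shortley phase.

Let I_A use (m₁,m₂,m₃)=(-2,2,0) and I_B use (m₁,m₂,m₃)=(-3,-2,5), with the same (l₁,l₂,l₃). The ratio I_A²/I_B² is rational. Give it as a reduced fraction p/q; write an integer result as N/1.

7/24

l's match ⇒ only the (l;m) 3-j factors differ between A and B.
A: triangle coeff Δ(5,4,5) = 1/3153150; Σ_t [2,4]: t=2:+1/11520 t=3:−1/1728 t=4:+1/3456 = -7/34560; (3j)²=7/858 [(5 4 5; -2 2 0)], sign=+1
B: triangle coeff Δ(5,4,5) = 1/3153150; Σ_t [2,2]: t=2:+1/69120 = 1/69120; (3j)²=4/143 [(5 4 5; -3 -2 5)], sign=+1
I_A²/I_B² = (7/858)/(4/143) = 7/24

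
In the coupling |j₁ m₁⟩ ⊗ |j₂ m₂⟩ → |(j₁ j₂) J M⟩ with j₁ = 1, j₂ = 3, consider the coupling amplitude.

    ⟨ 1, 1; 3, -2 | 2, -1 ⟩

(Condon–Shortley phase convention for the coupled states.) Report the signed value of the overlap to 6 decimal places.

+√(10/21) ≈ +0.690066

triangle: 2!*0!*4!/7! = 48/5040
(j±m)!: 2!*0!*1!*5!*1!*3! = 1440
prefactor² = (2J+1)*Δ*N² = 480/7
  k=0: +1/(0!*2!*0!*1!*0!*3!) = 1/12
Σ = 1/12  ⇒  CG² = 480/7*(1/12)² = 10/21
CG = +√(10/21) = +0.690066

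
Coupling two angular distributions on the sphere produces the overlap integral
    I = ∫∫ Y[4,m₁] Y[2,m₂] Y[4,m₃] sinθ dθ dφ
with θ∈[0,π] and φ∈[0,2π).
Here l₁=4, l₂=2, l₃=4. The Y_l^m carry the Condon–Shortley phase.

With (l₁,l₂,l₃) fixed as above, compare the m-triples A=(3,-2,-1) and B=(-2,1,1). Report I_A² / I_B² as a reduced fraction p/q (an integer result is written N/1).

14/9

Shared (l₁,l₂,l₃)=(4,2,4): N and (l;000)² cancel in I_A²/I_B².
A: Δ = 2!·6!·2!/11! = 1/13860; Racah Σ t=0..0: t=0:+1/480 = 1/480; ⇒ 3j(4 2 4; 3 -2 -1)² = 3/110, sgn -1
B: Δ = 2!·6!·2!/11! = 1/13860; Racah Σ t=1..2: t=1:−1/240 t=2:+1/96 = 1/160; ⇒ 3j(4 2 4; -2 1 1)² = 27/1540, sgn -1
I_A²/I_B² = (3/110)/(27/1540) = 14/9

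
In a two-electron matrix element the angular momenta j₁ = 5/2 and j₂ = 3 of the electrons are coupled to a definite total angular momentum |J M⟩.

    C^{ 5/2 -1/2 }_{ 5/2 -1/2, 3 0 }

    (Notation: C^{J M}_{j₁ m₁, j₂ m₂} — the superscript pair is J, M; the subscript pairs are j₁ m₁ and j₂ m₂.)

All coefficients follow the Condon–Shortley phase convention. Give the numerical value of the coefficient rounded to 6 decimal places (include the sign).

√[6·3!2!3!/9! · 2!3!3!3!2!3!] = √(216/35)
  +(−1)^1/∏(1,2,2,2,0,1)! = -1/8  (running -1/8)
  +(−1)^2/∏(2,1,1,1,1,2)! = 1/4  (running 1/8)
  +(−1)^3/∏(3,0,0,0,2,3)! = -1/72  (running 1/9)
⟨..|..⟩ = √(216/35)·(1/9) = +0.276026

+0.276026  (= +√(8/105))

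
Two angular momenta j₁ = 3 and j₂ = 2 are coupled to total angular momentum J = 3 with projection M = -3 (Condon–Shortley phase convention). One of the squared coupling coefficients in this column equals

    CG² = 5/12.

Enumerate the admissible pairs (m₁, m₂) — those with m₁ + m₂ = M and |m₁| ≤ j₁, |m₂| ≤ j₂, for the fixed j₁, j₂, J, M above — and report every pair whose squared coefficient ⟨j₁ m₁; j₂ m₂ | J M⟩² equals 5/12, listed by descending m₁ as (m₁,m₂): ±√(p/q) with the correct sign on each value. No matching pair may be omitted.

(-2,-1): −√(5/12); (-3,0): +√(5/12)

Admissible pairs with m₁+m₂ = M = -3: (-3,0), (-2,-1), (-1,-2)
  (m₁,m₂)=(-1,-2): CG² = 1/6, CG = +√(1/6)
  (m₁,m₂)=(-2,-1): CG² = 5/12, CG = −√(5/12)   ← matches the target
  (m₁,m₂)=(-3,0): CG² = 5/12, CG = +√(5/12)   ← matches the target
Pairs with CG² = 5/12: (-2,-1): −√(5/12); (-3,0): +√(5/12)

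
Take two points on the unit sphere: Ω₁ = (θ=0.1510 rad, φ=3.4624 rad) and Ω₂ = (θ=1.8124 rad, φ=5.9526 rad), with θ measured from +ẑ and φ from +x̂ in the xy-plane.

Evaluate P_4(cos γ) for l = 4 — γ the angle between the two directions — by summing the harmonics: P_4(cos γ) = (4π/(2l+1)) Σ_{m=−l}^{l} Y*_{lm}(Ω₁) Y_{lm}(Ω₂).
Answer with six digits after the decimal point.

-0.023767

Expand P_4 via completeness: Σ_{m} conj(Y_{4,m}) at Ω₁ times Y_{4,m} at Ω₂ —
  [-4]  conj(Y_{4,-4})(Ω₁) = (0.000064, 0.000217) ; Y_{4,-4}(Ω₂) = (0.096719, 0.381240) ; Δ = (-0.000077, 0.000046)
  [-3]  conj(Y_{4,-3})(Ω₁) = (-0.002407, -0.003456) ; Y_{4,-3}(Ω₂) = (-0.150010, -0.229445) ; Δ = (-0.000432, 0.001071)
  [-2]  conj(Y_{4,-2})(Ω₁) = (0.035425, 0.026465) ; Y_{4,-2}(Ω₂) = (-0.149171, -0.116052) ; Δ = (-0.002213, -0.008059)
  [-1]  conj(Y_{4,-1})(Ω₁) = (-0.256488, -0.085227) ; Y_{4,-1}(Ω₂) = (0.270201, 0.092727) ; Δ = (-0.061400, -0.046812)
  [+0]  conj(Y_{4,0})(Ω₁) = (0.752431, -0.000000) ; Y_{4,0}(Ω₂) = (0.147818, 0.000000) ; Δ = (0.111223, 0.000000)
  [+1]  conj(Y_{4,1})(Ω₁) = (0.256488, -0.085227) ; Y_{4,1}(Ω₂) = (-0.270201, 0.092727) ; Δ = (-0.061400, 0.046812)
  [+2]  conj(Y_{4,2})(Ω₁) = (0.035425, -0.026465) ; Y_{4,2}(Ω₂) = (-0.149171, 0.116052) ; Δ = (-0.002213, 0.008059)
  [+3]  conj(Y_{4,3})(Ω₁) = (0.002407, -0.003456) ; Y_{4,3}(Ω₂) = (0.150010, -0.229445) ; Δ = (-0.000432, -0.001071)
  [+4]  conj(Y_{4,4})(Ω₁) = (0.000064, -0.000217) ; Y_{4,4}(Ω₂) = (0.096719, -0.381240) ; Δ = (-0.000077, -0.000046)
Σ over m = (-0.017022, 0.000000); ×(4π/9) → (-0.023767, 0.000000). Real part: -0.023767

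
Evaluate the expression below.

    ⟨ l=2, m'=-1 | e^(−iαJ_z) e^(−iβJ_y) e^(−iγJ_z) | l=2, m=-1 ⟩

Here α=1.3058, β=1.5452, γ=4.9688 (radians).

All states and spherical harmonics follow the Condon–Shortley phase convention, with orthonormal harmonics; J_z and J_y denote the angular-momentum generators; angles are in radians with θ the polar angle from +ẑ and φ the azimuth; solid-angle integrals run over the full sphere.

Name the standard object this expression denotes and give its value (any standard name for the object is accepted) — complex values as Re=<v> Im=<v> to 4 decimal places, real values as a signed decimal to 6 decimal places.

This is a Wigner D-matrix element — the rotation-matrix element ⟨l m'| R(α,β,γ) |l m⟩ in the angular-momentum basis.
Split into d^2_{-1,-1}(β=1.5452) × two z-phases.
c=cos(1.545200/2)=0.716098, s=sin(1.545200/2)=0.697999; N=√[1·6·1·6]=6.000000
k: max(0,(-1)−(-1))=0 … min(2+(-1),2−(-1))=1
  k=0: (−1)^0·6.0000/(6)·0.7161^4·0.6980^0 = +0.262961
  k=1: (−1)^1·6.0000/(2)·0.7161^2·0.6980^2 = -0.749509
d^2_{-1,-1}(1.5452) = +0.262961 -0.749509 = -0.486548
Phases: e^{-i·(-1)·1.3058}=+0.261906+0.965093i, e^{-i·(-1)·4.9688}=+0.253611-0.967306i ⇒ D=-0.486530+0.004177i

Wigner D-matrix element, Re=-0.4865 Im=0.0042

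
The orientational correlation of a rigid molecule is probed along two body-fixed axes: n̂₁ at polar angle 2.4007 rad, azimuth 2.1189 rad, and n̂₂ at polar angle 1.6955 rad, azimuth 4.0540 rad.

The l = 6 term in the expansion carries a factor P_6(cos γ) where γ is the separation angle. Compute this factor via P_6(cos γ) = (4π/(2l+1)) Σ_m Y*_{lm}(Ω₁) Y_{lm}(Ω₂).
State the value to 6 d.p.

-0.180010

Expand P_6 via completeness: Σ_{m} conj(Y_{6,m}) at Ω₁ times Y_{6,m} at Ω₂ —
  [-6]  conj(Y_{6,-6})(Ω₁) = (0.045178, 0.006691) ; Y_{6,-6}(Ω₂) = (0.318285, 0.333502) ; Δ = (0.012148, 0.017197)
  [-5]  conj(Y_{6,-5})(Ω₁) = (0.067524, 0.159232) ; Y_{6,-5}(Ω₂) = (-0.029985, 0.197930) ; Δ = (-0.033541, 0.008590)
  [-4]  conj(Y_{6,-4})(Ω₁) = (-0.215115, 0.300292) ; Y_{6,-4}(Ω₂) = (0.250731, -0.139603) ; Δ = (-0.012014, 0.105323)
  [-3]  conj(Y_{6,-3})(Ω₁) = (-0.440521, -0.032443) ; Y_{6,-3}(Ω₂) = (0.205910, 0.088120) ; Δ = (-0.087849, -0.045499)
  [-2]  conj(Y_{6,-2})(Ω₁) = (-0.066574, -0.129584) ; Y_{6,-2}(Ω₂) = (-0.058777, -0.226390) ; Δ = (-0.025424, 0.022688)
  [-1]  conj(Y_{6,-1})(Ω₁) = (-0.165866, 0.271689) ; Y_{6,-1}(Ω₂) = (0.141350, -0.182735) ; Δ = (0.026202, 0.068713)
  [+0]  conj(Y_{6,0})(Ω₁) = (-0.249567, -0.000000) ; Y_{6,0}(Ω₂) = (-0.219322, 0.000000) ; Δ = (0.054735, 0.000000)
  [+1]  conj(Y_{6,1})(Ω₁) = (0.165866, 0.271689) ; Y_{6,1}(Ω₂) = (-0.141350, -0.182735) ; Δ = (0.026202, -0.068713)
  [+2]  conj(Y_{6,2})(Ω₁) = (-0.066574, 0.129584) ; Y_{6,2}(Ω₂) = (-0.058777, 0.226390) ; Δ = (-0.025424, -0.022688)
  [+3]  conj(Y_{6,3})(Ω₁) = (0.440521, -0.032443) ; Y_{6,3}(Ω₂) = (-0.205910, 0.088120) ; Δ = (-0.087849, 0.045499)
  [+4]  conj(Y_{6,4})(Ω₁) = (-0.215115, -0.300292) ; Y_{6,4}(Ω₂) = (0.250731, 0.139603) ; Δ = (-0.012014, -0.105323)
  [+5]  conj(Y_{6,5})(Ω₁) = (-0.067524, 0.159232) ; Y_{6,5}(Ω₂) = (0.029985, 0.197930) ; Δ = (-0.033541, -0.008590)
  [+6]  conj(Y_{6,6})(Ω₁) = (0.045178, -0.006691) ; Y_{6,6}(Ω₂) = (0.318285, -0.333502) ; Δ = (0.012148, -0.017197)
Total Σ_m = (-0.186221, 0.000000). Multiply by 0.966644: (-0.180010, 0.000000). P_6(cos γ) = -0.180010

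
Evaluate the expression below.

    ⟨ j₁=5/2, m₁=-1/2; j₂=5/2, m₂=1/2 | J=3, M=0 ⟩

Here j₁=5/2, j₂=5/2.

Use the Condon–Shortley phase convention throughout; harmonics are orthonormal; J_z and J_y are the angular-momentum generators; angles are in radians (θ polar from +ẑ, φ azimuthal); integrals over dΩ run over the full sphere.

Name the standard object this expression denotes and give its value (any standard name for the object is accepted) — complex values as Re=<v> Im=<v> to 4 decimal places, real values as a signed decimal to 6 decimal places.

This is a Clebsch–Gordan (vector-coupling) coefficient.
√[7·2!3!3!/9! · 2!3!3!2!3!3!] = √(36/5)
  +(−1)^0/∏(0,2,3,3,0,0)! = 1/72  (running 1/72)
  +(−1)^1/∏(1,1,2,2,1,1)! = -1/4  (running -17/72)
  +(−1)^2/∏(2,0,1,1,2,2)! = 1/8  (running -1/9)
⟨..|..⟩ = √(36/5)·(-1/9) = -0.298142

Clebsch–Gordan coefficient, −√(4/45) ≈ -0.298142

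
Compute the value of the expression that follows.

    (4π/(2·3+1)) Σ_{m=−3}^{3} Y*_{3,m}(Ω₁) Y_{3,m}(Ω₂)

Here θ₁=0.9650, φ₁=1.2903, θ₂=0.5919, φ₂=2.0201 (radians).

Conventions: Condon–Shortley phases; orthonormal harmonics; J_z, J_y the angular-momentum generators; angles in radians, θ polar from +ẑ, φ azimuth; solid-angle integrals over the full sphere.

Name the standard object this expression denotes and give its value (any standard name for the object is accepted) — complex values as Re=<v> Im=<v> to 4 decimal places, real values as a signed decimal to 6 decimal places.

Legendre polynomial (addition theorem), +0.128725

This sum is the spherical-harmonic addition theorem: it equals the Legendre polynomial P_l(cos γ) of the angle γ between the two directions.
Addition theorem: P_3(cos γ) = (4π/7) Σ_m Y*_{lm}(Ω₁) Y_{lm}(Ω₂), m = −3…3:
  term(m=-3) = -0.009740-0.013683i   from Y*(Ω₁)=-0.172818-0.154442i, Y(Ω₂)=+0.070673+0.016018i
  term(m=-2) = +0.011521-0.103184i   from Y*(Ω₁)=-0.332977+0.209220i, Y(Ω₂)=-0.164404+0.206584i
  term(m=-1) = +0.054193-0.048479i   from Y*(Ω₁)=+0.045685+0.158579i, Y(Ω₂)=-0.191371-0.396873i
  term(m=+0) = -0.040244-0.000000i   from Y*(Ω₁)=-0.292990-0.000000i, Y(Ω₂)=+0.137355+0.000000i
  term(m=+1) = +0.054193+0.048479i   from Y*(Ω₁)=-0.045685+0.158579i, Y(Ω₂)=+0.191371-0.396873i
  term(m=+2) = +0.011521+0.103184i   from Y*(Ω₁)=-0.332977-0.209220i, Y(Ω₂)=-0.164404-0.206584i
  term(m=+3) = -0.009740+0.013683i   from Y*(Ω₁)=+0.172818-0.154442i, Y(Ω₂)=-0.070673+0.016018i
Total Σ_m = +0.071705+0.000000i. Multiply by 1.795196: +0.128725+0.000000i. P_3(cos γ) = 0.128725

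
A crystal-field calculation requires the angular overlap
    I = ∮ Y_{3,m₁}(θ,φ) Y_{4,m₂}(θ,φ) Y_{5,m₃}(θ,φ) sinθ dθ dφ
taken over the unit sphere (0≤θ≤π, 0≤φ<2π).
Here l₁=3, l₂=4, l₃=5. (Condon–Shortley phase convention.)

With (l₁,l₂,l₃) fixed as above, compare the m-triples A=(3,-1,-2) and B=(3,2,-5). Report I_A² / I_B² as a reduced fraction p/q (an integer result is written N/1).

5/3

l's match ⇒ only the (l;m) 3-j factors differ between A and B.
A: triangle coeff Δ(3,4,5) = 1/180180; Σ_t [0,0]: t=0:+1/1728 = 1/1728; (3j)²=25/858 [(3 4 5; 3 -1 -2)], sign=-1
B: triangle coeff Δ(3,4,5) = 1/180180; Σ_t [0,0]: t=0:+1/34560 = 1/34560; (3j)²=5/286 [(3 4 5; 3 2 -5)], sign=+1
I_A²/I_B² = (25/858)/(5/286) = 5/3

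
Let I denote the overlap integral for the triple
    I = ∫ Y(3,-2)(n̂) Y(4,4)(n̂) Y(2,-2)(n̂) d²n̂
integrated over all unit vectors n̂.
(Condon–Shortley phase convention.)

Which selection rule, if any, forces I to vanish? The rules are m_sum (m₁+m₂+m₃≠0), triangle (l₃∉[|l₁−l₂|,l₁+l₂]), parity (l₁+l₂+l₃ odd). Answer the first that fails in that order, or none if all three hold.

parity

Σmᵢ = 0  ✓
l₃∈[|l₁−l₂|,l₁+l₂]=[1,7], have l₃=2  ✓
Σlᵢ = 9 ⇒ odd  ✗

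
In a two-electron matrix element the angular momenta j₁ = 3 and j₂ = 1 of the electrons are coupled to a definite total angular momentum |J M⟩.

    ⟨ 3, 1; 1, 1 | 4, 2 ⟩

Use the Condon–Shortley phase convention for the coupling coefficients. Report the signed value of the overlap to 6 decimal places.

j₁+j₂−J=0  J+j₁−j₂=6  J−j₁+j₂=2  j₁+j₂+J+1=9
(j₁±m₁, j₂±m₂, J±M) = (4,2,2,0,6,2)
P² = 34560/7
sum k=0..0:
  [0] +1/96 = 1/96
S = 1/96
C² = P²·S² = 15/28 ; C = +0.731925

+√(15/28) = +0.731925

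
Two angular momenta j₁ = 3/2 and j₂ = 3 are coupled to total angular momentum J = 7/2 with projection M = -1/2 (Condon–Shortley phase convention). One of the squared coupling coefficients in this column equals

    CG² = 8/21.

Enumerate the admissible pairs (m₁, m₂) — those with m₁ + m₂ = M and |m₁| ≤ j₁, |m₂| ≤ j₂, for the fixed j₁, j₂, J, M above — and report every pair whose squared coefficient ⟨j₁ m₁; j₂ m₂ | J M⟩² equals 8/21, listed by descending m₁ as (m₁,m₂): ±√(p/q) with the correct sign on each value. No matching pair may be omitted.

(-3/2,1): −√(8/21)

Admissible pairs with m₁+m₂ = M = -1/2: (-3/2,1), (-1/2,0), (1/2,-1), (3/2,-2)
  (m₁,m₂)=(3/2,-2): CG² = 5/21, CG = +√(5/21)
  (m₁,m₂)=(1/2,-1): CG² = 2/7, CG = +√(2/7)
  (m₁,m₂)=(-1/2,0): CG² = 2/21, CG = −√(2/21)
  (m₁,m₂)=(-3/2,1): CG² = 8/21, CG = −√(8/21)   ← matches the target
Pairs with CG² = 8/21: (-3/2,1): −√(8/21)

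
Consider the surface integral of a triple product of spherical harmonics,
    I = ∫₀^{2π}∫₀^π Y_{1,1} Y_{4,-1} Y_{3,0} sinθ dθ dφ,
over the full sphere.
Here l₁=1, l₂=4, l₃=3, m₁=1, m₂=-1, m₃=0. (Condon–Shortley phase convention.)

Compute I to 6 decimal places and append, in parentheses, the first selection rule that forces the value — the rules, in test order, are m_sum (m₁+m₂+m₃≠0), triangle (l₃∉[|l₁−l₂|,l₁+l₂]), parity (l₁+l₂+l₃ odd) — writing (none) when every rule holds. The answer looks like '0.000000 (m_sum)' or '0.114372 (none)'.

Rules hold: Σm=0, L=8 even, 3≤3≤5.
N = 3·9·7 = 189
Δ = 2!·0!·6!/9! = 1/252
Racah Σ t=1..1: t=1:−1/36 = -1/36
⇒ 3j(1 4 3; 0 0 0)² = 4/63, sgn +1
Racah Σ t=0..0: t=0:+1/72 = 1/72
⇒ 3j(1 4 3; 1 -1 0)² = 5/126, sgn -1
4πI² = N·(3j₀)²·(3jₘ)² = 10/21
I = -1·√(0.47619/4π) = -0.19466390
No selection rule forces the value: the integral is nonzero (none).

-0.194664 (none)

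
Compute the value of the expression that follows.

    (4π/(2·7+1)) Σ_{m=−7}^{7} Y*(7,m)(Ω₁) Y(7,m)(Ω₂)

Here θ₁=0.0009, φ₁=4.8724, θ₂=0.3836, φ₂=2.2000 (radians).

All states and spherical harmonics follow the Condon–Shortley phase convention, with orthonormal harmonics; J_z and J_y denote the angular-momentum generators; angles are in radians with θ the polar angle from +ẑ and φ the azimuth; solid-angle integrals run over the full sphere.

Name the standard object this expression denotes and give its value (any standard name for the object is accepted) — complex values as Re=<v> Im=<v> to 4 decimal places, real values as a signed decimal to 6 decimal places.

This sum is the spherical-harmonic addition theorem: it equals the Legendre polynomial P_l(cos γ) of the angle γ between the two directions.
Summing Y*_{l m}(θ₁,φ₁)·Y_{l m}(θ₂,φ₂) over m ∈ [−7, 7]; prefactor 4π/(2·7+1) = 0.837758:
  m=-7: (-0.000000+0.000000i) × (-0.000490-0.000156i) = +0.000000-0.000000i  (running Σ = +0.000000-0.000000i)
  m=-6: (-0.000000-0.000000i) × (+0.003843-0.002823i) = -0.000000-0.000000i  (running Σ = -0.000000-0.000000i)
  m=-5: (+0.000000-0.000000i) × (+0.000121+0.027426i) = +0.000000+0.000000i  (running Σ = +0.000000+0.000000i)
  m=-4: (+0.000000+0.000000i) × (-0.088576-0.063876i) = -0.000000-0.000000i  (running Σ = -0.000000-0.000000i)
  m=-3: (-0.000000+0.000000i) × (+0.286523-0.093939i) = -0.000000+0.000000i  (running Σ = -0.000000+0.000000i)
  m=-2: (-0.000006-0.000002i) × (-0.163348+0.505778i) = +0.000002-0.000003i  (running Σ = +0.000002-0.000003i)
  m=-1: (+0.000586-0.003632i) × (-0.251111-0.344982i) = -0.001400+0.000710i  (running Σ = -0.001398+0.000707i)
  m=0: (+1.092536-0.000000i) × (-0.239364+0.000000i) = -0.261514+0.000000i  (running Σ = -0.262912+0.000707i)
  m=1: (-0.000586-0.003632i) × (+0.251111-0.344982i) = -0.001400-0.000710i  (running Σ = -0.264312-0.000003i)
  m=2: (-0.000006+0.000002i) × (-0.163348-0.505778i) = +0.000002+0.000003i  (running Σ = -0.264310+0.000000i)
  m=3: (+0.000000+0.000000i) × (-0.286523-0.093939i) = -0.000000-0.000000i  (running Σ = -0.264310-0.000000i)
  m=4: (+0.000000-0.000000i) × (-0.088576+0.063876i) = -0.000000+0.000000i  (running Σ = -0.264310+0.000000i)
  m=5: (-0.000000-0.000000i) × (-0.000121+0.027426i) = +0.000000-0.000000i  (running Σ = -0.264310+0.000000i)
  m=6: (-0.000000+0.000000i) × (+0.003843+0.002823i) = -0.000000+0.000000i  (running Σ = -0.264310+0.000000i)
  m=7: (+0.000000+0.000000i) × (+0.000490-0.000156i) = +0.000000+0.000000i  (running Σ = -0.264310+0.000000i)
Σ over m = -0.264310+0.000000i; ×(4π/15) → -0.221428+0.000000i. Real part: -0.221428

Legendre polynomial (addition theorem), -0.221428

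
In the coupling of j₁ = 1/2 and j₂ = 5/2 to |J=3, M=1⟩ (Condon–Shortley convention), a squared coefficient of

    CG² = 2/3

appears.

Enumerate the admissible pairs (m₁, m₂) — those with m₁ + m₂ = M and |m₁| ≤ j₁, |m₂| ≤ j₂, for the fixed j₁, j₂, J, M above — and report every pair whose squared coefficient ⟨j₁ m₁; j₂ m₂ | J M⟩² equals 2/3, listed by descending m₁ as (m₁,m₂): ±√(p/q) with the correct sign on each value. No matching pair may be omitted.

Admissible pairs with m₁+m₂ = M = 1: (-1/2,3/2), (1/2,1/2)
  (m₁,m₂)=(1/2,1/2): CG² = 2/3, CG = +√(2/3)   ← matches the target
  (m₁,m₂)=(-1/2,3/2): CG² = 1/3, CG = +√(1/3)
Pairs with CG² = 2/3: (1/2,1/2): +√(2/3)

(1/2,1/2): +√(2/3)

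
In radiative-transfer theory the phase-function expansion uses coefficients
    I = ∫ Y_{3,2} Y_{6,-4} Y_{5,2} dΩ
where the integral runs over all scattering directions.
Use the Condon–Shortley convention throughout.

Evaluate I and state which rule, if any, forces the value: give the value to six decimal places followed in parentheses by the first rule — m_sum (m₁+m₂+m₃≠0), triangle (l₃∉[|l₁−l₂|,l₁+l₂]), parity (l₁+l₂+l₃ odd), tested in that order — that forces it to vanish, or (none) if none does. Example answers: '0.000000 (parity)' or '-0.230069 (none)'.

Checks pass: Σm=0; 14 even; l₃=5∈[3,9].
(2·3+1)(2·6+1)(2·5+1) = 1001
Δ: 4! 2! 8! / 15! → 1/675675
sum: t=1:−1/8640 t=2:+1/2304 t=3:−1/8640 = 7/34560
3j²(3 6 5; 0 0 0) = Δ·Π!·Σ² = 7/429  (sign -1)
sum: t=0:+1/34560 t=1:−1/60480 = 1/80640
3j²(3 6 5; 2 -4 2) = Δ·Π!·Σ² = 6/1001  (sign -1)
combine: 4πI² = 1001·7/429·6/1001 = 14/143
take √, sign +1: I = 0.08826552
No selection rule forces the value: the integral is nonzero (none).

0.088266 (none)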